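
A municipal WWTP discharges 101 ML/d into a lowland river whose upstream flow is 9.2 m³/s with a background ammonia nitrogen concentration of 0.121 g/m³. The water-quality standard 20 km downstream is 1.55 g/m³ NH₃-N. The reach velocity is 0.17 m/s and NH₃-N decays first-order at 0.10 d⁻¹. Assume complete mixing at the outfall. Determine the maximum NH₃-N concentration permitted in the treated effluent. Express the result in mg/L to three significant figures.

101 ML/d = 1.169 m³/s.
Travel time to the compliance point: t = 2e+04/0.17 = 1.176e+05 s = 1.362 d; decay factor exp(−0.10·1.362) = 0.8727.
So the concentration just after mixing may be at most 1.55/0.8727 = 1.776 mg/L.
Mass balance: 1.776·10.37 = 1.169·Cₑ + 9.2·0.121.
Cₑ = (18.42 − 1.113) / 1.169 = 14.8 mg/L.

14.8 mg/L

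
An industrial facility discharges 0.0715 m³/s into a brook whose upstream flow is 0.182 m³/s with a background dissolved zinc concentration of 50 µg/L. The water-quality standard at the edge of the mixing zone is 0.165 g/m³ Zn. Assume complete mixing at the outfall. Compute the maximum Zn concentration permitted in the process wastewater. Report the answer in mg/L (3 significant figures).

0.458 mg/L

50 µg/L = 0.05 mg/L.
Mass balance: 0.165·0.2535 = 0.0715·Cₑ + 0.182·0.05.
Cₑ = (0.04183 − 0.0091) / 0.0715 = 0.4577 mg/L.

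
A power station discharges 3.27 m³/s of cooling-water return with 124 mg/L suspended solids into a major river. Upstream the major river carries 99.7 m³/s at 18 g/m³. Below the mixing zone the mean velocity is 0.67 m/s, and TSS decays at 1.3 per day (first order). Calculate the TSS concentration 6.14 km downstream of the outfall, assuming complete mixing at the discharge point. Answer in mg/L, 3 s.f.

18.6 mg/L

After complete mixing, C₀ = (3.27·124 + 99.7·18) / 103 = 21.37 mg/L.
Travel time t = 6140 m / 0.67 m/s = 9164 s = 0.1061 d.
C = 21.37·exp(−1.3·0.1061) = 21.37·0.8712 = 18.61 mg/L.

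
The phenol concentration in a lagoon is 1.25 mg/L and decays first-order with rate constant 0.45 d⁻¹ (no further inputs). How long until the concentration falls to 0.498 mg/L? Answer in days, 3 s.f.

2.05 d

t = ln(C₀/C)/k = ln(1.25/0.498)/0.45 = 0.9203/0.45 = 2.045 d.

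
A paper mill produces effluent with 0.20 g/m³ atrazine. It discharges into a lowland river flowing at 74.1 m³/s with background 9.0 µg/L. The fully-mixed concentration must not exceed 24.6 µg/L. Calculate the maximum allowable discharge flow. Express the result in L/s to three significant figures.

9.0 µg/L = 0.009 mg/L.
24.6 µg/L = 0.0246 mg/L.
Mass balance at complete mixing: C_std·(Q_w + Q_r) = Q_w·C_e + Q_r·C_b.
Rearranging, Q_w = Q_r·(C_std − C_b)/(C_e − C_std) = 74.1·(0.0246 − 0.009) / (0.2 − 0.0246) = 6.59 m³/s.
= 6590 L/s.

6590 L/s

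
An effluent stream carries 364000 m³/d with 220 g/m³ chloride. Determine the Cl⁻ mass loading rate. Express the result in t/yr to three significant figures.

364000 m³/d = 4.213 m³/s.
Mass flux = Q·C = 4.213 m³/s × 220 g/m³ = 926.9 g/s.
= 926.9 g/s × 31.56 = 2.925e+04 t/yr.

29200 t/yr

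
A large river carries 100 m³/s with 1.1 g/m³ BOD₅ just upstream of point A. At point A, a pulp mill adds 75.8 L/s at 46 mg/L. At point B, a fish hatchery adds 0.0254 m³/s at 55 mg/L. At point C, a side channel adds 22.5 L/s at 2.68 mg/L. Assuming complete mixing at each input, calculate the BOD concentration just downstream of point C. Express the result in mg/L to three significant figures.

1.15 mg/L

75.8 L/s = 0.0758 m³/s.
After input A: C = (100·1.1 + 0.0758·46) / 100.1 = 1.134 mg/L.
After input B: C = (100.1·1.134 + 0.0254·55) / 100.1 = 1.148 mg/L.
22.5 L/s = 0.0225 m³/s.
After input C: C = (100.1·1.148 + 0.0225·2.68) / 100.1 = 1.148 mg/L.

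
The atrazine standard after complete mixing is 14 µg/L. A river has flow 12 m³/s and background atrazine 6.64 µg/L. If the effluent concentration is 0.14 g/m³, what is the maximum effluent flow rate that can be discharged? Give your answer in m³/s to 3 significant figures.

6.64 µg/L = 0.00664 mg/L.
14 µg/L = 0.014 mg/L.
Mass balance at complete mixing: C_std·(Q_w + Q_r) = Q_w·C_e + Q_r·C_b.
Rearranging, Q_w = Q_r·(C_std − C_b)/(C_e − C_std) = 12·(0.014 − 0.00664) / (0.14 − 0.014) = 0.701 m³/s.

0.701 m³/s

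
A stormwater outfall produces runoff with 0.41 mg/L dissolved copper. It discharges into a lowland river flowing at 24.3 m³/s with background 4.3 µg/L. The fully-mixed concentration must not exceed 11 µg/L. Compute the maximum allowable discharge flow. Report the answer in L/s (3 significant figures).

4.3 µg/L = 0.0043 mg/L.
11 µg/L = 0.011 mg/L.
Mass balance at complete mixing: C_std·(Q_w + Q_r) = Q_w·C_e + Q_r·C_b.
Rearranging, Q_w = Q_r·(C_std − C_b)/(C_e − C_std) = 24.3·(0.011 − 0.0043) / (0.41 − 0.011) = 0.408 m³/s.
= 408 L/s.

408 L/s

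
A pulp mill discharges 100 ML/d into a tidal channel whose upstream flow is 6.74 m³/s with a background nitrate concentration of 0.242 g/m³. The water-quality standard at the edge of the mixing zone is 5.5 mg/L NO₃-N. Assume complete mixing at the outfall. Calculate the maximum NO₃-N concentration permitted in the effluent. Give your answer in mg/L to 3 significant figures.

36.1 mg/L

100 ML/d = 1.157 m³/s.
Mass balance: 5.5·7.897 = 1.157·Cₑ + 6.74·0.242.
Cₑ = (43.44 − 1.631) / 1.157 = 36.12 mg/L.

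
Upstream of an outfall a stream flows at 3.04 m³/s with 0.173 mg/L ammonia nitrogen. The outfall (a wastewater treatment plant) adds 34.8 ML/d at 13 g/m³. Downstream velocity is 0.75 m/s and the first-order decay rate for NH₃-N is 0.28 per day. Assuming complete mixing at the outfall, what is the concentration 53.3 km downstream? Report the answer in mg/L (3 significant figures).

1.33 mg/L

34.8 ML/d = 0.4028 m³/s.
After complete mixing, C₀ = (0.4028·13 + 3.04·0.173) / 3.443 = 1.674 mg/L.
Travel time t = 5.33e+04 m / 0.75 m/s = 7.107e+04 s = 0.8225 d.
C = 1.674·exp(−0.28·0.8225) = 1.674·0.7943 = 1.329 mg/L.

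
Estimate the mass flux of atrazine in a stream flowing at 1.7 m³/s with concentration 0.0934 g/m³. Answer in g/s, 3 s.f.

Mass flux = Q·C = 1.7 m³/s × 0.0934 g/m³ = 0.1588 g/s.

0.159 g/s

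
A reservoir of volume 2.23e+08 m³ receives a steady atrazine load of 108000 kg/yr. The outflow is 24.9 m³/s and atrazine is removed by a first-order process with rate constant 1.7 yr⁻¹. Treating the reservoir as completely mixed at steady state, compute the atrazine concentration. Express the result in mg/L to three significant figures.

Outflow Q = 24.9 m³/s × 3.156e+07 s/yr = 7.858e+08 m³/yr.
Steady-state CSTR mass balance: W = Q·C + k·V·C, so C = W/(Q + kV).
Q + kV = 7.858e+08 + 1.7·2.23e+08 = 1.165e+09 m³/yr.
C = 108000/1.165e+09 = 9.271e-05 kg/m³ = 0.09271 mg/L.

0.0927 mg/L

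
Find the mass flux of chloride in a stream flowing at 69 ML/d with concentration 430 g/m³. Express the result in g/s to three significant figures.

69 ML/d = 0.7986 m³/s.
Mass flux = Q·C = 0.7986 m³/s × 430 g/m³ = 343.4 g/s.

343 g/s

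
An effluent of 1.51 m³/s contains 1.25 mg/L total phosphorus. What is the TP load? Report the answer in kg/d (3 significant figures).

Mass flux = Q·C = 1.51 m³/s × 1.25 g/m³ = 1.887 g/s.
= 1.887 g/s × 86.4 = 163.1 kg/d.

163 kg/d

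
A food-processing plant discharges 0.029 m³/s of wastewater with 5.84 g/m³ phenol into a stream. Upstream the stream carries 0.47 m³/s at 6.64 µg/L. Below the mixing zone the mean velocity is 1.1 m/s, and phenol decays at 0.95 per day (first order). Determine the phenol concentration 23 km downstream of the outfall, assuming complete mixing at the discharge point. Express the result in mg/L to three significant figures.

0.275 mg/L

6.64 µg/L = 0.00664 mg/L.
After complete mixing, C₀ = (0.029·5.84 + 0.47·0.00664) / 0.499 = 0.3457 mg/L.
Travel time t = 2.3e+04 m / 1.1 m/s = 2.091e+04 s = 0.242 d.
C = 0.3457·exp(−0.95·0.242) = 0.3457·0.7946 = 0.2747 mg/L.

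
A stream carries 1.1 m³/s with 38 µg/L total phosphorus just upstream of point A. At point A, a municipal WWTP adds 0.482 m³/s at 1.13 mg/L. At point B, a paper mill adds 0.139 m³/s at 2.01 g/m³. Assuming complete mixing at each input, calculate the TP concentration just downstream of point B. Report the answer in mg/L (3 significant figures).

0.503 mg/L

38 µg/L = 0.038 mg/L.
After input A: C = (1.1·0.038 + 0.482·1.13) / 1.582 = 0.3707 mg/L.
After input B: C = (1.582·0.3707 + 0.139·2.01) / 1.721 = 0.5031 mg/L.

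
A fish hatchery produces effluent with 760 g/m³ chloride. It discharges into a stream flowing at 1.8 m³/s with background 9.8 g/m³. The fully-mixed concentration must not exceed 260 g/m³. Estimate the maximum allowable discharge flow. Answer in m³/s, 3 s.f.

Mass balance at complete mixing: C_std·(Q_w + Q_r) = Q_w·C_e + Q_r·C_b.
Rearranging, Q_w = Q_r·(C_std − C_b)/(C_e − C_std) = 1.8·(260 − 9.8) / (760 − 260) = 0.9007 m³/s.

0.901 m³/s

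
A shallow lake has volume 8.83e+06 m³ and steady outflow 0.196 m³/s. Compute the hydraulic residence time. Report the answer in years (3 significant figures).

Q = 0.196 m³/s × 3.156e+07 s/yr = 6.185e+06 m³/yr.
Hydraulic residence time τ = V/Q = 8.83e+06/6.185e+06 = 1.428 yr.

1.43 yr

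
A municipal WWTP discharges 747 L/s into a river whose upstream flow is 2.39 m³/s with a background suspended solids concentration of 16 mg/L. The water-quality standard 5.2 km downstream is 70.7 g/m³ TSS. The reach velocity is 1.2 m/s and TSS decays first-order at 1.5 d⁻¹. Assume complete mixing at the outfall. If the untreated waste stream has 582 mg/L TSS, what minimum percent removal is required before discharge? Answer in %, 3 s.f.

747 L/s = 0.747 m³/s.
Travel time to the compliance point: t = 5200/1.2 = 4333 s = 0.05015 d; decay factor exp(−1.5·0.05015) = 0.9275.
So the concentration just after mixing may be at most 70.7/0.9275 = 76.22 mg/L.
Mass balance: 76.22·3.137 = 0.747·Cₑ + 2.39·16.
Cₑ = (239.1 − 38.24) / 0.747 = 268.9 mg/L.
Required removal = 1 − 268.9/582 = 53.8 %.

53.8 %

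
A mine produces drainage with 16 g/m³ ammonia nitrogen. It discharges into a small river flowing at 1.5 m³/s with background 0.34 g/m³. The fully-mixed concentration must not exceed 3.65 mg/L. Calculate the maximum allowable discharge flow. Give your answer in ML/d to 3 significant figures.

34.7 ML/d

Mass balance at complete mixing: C_std·(Q_w + Q_r) = Q_w·C_e + Q_r·C_b.
Rearranging, Q_w = Q_r·(C_std − C_b)/(C_e − C_std) = 1.5·(3.65 − 0.34) / (16 − 3.65) = 0.402 m³/s.
= 34.73 ML/d.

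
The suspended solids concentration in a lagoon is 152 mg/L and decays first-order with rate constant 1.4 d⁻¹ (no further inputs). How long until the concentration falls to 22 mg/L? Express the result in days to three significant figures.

t = ln(C₀/C)/k = ln(152/22)/1.4 = 1.933/1.4 = 1.381 d.

1.38 d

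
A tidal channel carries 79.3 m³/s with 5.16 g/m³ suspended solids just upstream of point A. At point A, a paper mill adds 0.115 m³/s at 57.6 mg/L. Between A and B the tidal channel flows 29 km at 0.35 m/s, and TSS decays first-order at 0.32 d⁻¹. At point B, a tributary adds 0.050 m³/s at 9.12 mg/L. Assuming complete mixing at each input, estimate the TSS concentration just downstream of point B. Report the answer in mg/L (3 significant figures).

3.86 mg/L

After input A: C = (79.3·5.16 + 0.115·57.6) / 79.41 = 5.236 mg/L.
Over the 29 km reach to input B (t = 8.286e+04 s = 0.959 d), decay gives C = 5.236·exp(−0.32·0.959) = 3.852 mg/L.
After input B: C = (79.41·3.852 + 0.05·9.12) / 79.46 = 3.856 mg/L.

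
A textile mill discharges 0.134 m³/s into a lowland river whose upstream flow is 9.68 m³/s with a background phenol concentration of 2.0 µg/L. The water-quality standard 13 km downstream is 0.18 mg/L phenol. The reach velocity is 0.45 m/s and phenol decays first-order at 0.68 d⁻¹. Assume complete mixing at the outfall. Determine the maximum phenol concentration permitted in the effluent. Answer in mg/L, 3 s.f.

16.4 mg/L

2.0 µg/L = 0.002 mg/L.
Travel time to the compliance point: t = 1.3e+04/0.45 = 2.889e+04 s = 0.3344 d; decay factor exp(−0.68·0.3344) = 0.7966.
So the concentration just after mixing may be at most 0.18/0.7966 = 0.226 mg/L.
Mass balance: 0.226·9.814 = 0.134·Cₑ + 9.68·0.002.
Cₑ = (2.217 − 0.01936) / 0.134 = 16.4 mg/L.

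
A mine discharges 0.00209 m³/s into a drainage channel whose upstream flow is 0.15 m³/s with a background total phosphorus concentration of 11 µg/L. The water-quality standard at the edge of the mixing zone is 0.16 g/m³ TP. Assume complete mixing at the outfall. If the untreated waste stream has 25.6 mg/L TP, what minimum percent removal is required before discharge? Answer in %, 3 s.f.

11 µg/L = 0.011 mg/L.
Mass balance: 0.16·0.1521 = 0.00209·Cₑ + 0.15·0.011.
Cₑ = (0.02433 − 0.00165) / 0.00209 = 10.85 mg/L.
Required removal = 1 − 10.85/25.6 = 57.6 %.

57.6 %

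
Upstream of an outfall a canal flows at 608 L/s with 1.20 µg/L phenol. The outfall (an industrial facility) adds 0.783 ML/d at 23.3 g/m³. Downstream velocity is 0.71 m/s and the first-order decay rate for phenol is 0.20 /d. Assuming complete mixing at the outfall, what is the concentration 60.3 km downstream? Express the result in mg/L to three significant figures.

0.282 mg/L

0.783 ML/d = 0.009062 m³/s.
608 L/s = 0.608 m³/s.
1.20 µg/L = 0.0012 mg/L.
After complete mixing, C₀ = (0.009062·23.3 + 0.608·0.0012) / 0.6171 = 0.3434 mg/L.
Travel time t = 6.03e+04 m / 0.71 m/s = 8.493e+04 s = 0.983 d.
C = 0.3434·exp(−0.20·0.983) = 0.3434·0.8215 = 0.2821 mg/L.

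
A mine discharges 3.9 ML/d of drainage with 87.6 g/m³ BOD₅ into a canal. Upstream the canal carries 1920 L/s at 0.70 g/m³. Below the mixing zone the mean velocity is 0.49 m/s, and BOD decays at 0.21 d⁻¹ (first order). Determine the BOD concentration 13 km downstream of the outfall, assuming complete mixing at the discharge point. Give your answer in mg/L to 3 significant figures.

3.9 ML/d = 0.04514 m³/s.
1920 L/s = 1.92 m³/s.
After complete mixing, C₀ = (0.04514·87.6 + 1.92·0.7) / 1.965 = 2.696 mg/L.
Travel time t = 1.3e+04 m / 0.49 m/s = 2.653e+04 s = 0.3071 d.
C = 2.696·exp(−0.21·0.3071) = 2.696·0.9376 = 2.528 mg/L.

2.53 mg/L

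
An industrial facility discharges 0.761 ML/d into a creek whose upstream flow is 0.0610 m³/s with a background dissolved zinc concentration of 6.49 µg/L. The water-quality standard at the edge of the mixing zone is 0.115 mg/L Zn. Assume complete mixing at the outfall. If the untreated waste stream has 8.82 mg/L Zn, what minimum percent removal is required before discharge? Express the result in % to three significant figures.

0.761 ML/d = 0.008808 m³/s.
6.49 µg/L = 0.00649 mg/L.
Mass balance: 0.115·0.06981 = 0.008808·Cₑ + 0.061·0.00649.
Cₑ = (0.008028 − 0.0003959) / 0.008808 = 0.8665 mg/L.
Required removal = 1 − 0.8665/8.82 = 90.18 %.

90.2 %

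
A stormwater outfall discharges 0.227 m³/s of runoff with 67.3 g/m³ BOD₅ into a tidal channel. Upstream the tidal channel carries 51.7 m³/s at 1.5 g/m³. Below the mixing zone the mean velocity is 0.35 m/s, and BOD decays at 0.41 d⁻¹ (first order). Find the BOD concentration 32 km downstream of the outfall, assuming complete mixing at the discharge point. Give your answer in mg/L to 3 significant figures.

After complete mixing, C₀ = (0.227·67.3 + 51.7·1.5) / 51.93 = 1.788 mg/L.
Travel time t = 3.2e+04 m / 0.35 m/s = 9.143e+04 s = 1.058 d.
C = 1.788·exp(−0.41·1.058) = 1.788·0.648 = 1.158 mg/L.

1.16 mg/L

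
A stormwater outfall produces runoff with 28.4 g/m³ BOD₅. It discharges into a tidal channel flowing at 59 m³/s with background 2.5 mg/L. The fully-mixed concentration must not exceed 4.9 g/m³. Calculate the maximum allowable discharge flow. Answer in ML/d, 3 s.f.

521 ML/d

Mass balance at complete mixing: C_std·(Q_w + Q_r) = Q_w·C_e + Q_r·C_b.
Rearranging, Q_w = Q_r·(C_std − C_b)/(C_e − C_std) = 59·(4.9 − 2.5) / (28.4 − 4.9) = 6.026 m³/s.
= 520.6 ML/d.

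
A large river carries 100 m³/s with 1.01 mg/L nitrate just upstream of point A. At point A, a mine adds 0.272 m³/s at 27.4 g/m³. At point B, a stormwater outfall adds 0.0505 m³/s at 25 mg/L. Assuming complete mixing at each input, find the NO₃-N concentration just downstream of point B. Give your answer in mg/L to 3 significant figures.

After input A: C = (100·1.01 + 0.272·27.4) / 100.3 = 1.082 mg/L.
After input B: C = (100.3·1.082 + 0.0505·25) / 100.3 = 1.094 mg/L.

1.09 mg/L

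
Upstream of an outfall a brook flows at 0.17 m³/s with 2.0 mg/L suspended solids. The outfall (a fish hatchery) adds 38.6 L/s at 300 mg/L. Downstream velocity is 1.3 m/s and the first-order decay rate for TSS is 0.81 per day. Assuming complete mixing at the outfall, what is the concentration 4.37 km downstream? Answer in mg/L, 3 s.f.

38.6 L/s = 0.0386 m³/s.
After complete mixing, C₀ = (0.0386·300 + 0.17·2) / 0.2086 = 57.14 mg/L.
Travel time t = 4370 m / 1.3 m/s = 3362 s = 0.03891 d.
C = 57.14·exp(−0.81·0.03891) = 57.14·0.969 = 55.37 mg/L.

55.4 mg/L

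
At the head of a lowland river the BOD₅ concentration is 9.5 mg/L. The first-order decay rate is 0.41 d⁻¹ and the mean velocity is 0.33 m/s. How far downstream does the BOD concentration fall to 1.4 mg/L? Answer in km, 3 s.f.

From C = C₀·e^(−kt), t = ln(C₀/C)/k = ln(9.5/1.4)/0.41 = 1.915/0.41 = 4.67 d.
Distance = v·t = 0.33 m/s × 4.035e+05 s = 1.332e+05 m = 133.2 km.

133 km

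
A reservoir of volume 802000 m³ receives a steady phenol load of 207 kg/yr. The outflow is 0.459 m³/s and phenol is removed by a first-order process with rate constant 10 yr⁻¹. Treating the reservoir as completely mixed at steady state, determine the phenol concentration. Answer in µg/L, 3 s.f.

Outflow Q = 0.459 m³/s × 3.156e+07 s/yr = 1.448e+07 m³/yr.
Steady-state CSTR mass balance: W = Q·C + k·V·C, so C = W/(Q + kV).
Q + kV = 1.448e+07 + 10·802000 = 2.25e+07 m³/yr.
C = 207/2.25e+07 = 9.198e-06 kg/m³ = 0.009198 mg/L = 9.198 µg/L.

9.20 µg/L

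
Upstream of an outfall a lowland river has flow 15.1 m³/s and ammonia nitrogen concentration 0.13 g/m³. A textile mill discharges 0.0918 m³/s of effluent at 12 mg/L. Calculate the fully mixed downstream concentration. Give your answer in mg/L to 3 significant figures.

Conservation of mass across the mixing zone: C = (0.0918·12 + 15.1·0.13) / (0.0918 + 15.1) = 3.065/15.19 = 0.2017 mg/L.

0.202 mg/L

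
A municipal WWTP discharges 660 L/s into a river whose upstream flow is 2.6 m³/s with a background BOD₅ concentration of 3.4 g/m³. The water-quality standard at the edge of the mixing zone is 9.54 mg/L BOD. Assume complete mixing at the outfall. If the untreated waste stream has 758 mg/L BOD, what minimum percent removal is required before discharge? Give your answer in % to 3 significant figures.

95.6 %

660 L/s = 0.66 m³/s.
Mass balance: 9.54·3.26 = 0.66·Cₑ + 2.6·3.4.
Cₑ = (31.1 − 8.84) / 0.66 = 33.73 mg/L.
Required removal = 1 − 33.73/758 = 95.55 %.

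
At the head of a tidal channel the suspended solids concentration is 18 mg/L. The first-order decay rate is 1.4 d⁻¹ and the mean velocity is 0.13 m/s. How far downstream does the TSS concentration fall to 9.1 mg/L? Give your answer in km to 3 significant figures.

From C = C₀·e^(−kt), t = ln(C₀/C)/k = ln(18/9.1)/1.4 = 0.6821/1.4 = 0.4872 d.
Distance = v·t = 0.13 m/s × 4.21e+04 s = 5472 m = 5.472 km.

5.47 km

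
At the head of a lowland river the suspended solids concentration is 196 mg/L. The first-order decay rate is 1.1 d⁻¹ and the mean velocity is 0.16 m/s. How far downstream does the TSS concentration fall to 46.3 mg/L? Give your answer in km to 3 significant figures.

18.1 km

From C = C₀·e^(−kt), t = ln(C₀/C)/k = ln(196/46.3)/1.1 = 1.443/1.1 = 1.312 d.
Distance = v·t = 0.16 m/s × 1.133e+05 s = 1.813e+04 m = 18.13 km.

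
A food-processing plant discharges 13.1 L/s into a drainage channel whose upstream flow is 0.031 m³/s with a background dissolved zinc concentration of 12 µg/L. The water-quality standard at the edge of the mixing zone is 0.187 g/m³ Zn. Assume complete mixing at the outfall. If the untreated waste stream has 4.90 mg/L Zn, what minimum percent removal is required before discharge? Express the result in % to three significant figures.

13.1 L/s = 0.0131 m³/s.
12 µg/L = 0.012 mg/L.
Mass balance: 0.187·0.0441 = 0.0131·Cₑ + 0.031·0.012.
Cₑ = (0.008247 − 0.000372) / 0.0131 = 0.6011 mg/L.
Required removal = 1 − 0.6011/4.90 = 87.73 %.

87.7 %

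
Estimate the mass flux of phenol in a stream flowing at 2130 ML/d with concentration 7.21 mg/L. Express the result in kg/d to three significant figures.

2130 ML/d = 24.65 m³/s.
Mass flux = Q·C = 24.65 m³/s × 7.21 g/m³ = 177.7 g/s.
= 177.7 g/s × 86.4 = 1.536e+04 kg/d.

15400 kg/d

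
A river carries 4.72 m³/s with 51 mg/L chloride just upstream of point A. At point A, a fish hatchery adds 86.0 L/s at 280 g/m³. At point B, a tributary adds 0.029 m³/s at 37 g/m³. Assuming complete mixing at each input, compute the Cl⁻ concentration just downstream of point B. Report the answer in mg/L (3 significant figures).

86.0 L/s = 0.086 m³/s.
After input A: C = (4.72·51 + 0.086·280) / 4.806 = 55.1 mg/L.
After input B: C = (4.806·55.1 + 0.029·37) / 4.835 = 54.99 mg/L.

55.0 mg/L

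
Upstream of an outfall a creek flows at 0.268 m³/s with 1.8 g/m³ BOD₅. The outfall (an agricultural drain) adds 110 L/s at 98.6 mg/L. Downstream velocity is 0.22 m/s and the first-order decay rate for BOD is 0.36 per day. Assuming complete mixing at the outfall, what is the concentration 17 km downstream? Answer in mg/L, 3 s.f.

110 L/s = 0.11 m³/s.
After complete mixing, C₀ = (0.11·98.6 + 0.268·1.8) / 0.378 = 29.97 mg/L.
Travel time t = 1.7e+04 m / 0.22 m/s = 7.727e+04 s = 0.8944 d.
C = 29.97·exp(−0.36·0.8944) = 29.97·0.7247 = 21.72 mg/L.

21.7 mg/L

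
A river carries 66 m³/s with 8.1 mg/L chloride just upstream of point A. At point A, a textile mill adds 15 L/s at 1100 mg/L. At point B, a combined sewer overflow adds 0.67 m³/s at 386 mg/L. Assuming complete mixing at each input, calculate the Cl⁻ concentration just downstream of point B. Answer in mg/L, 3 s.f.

15 L/s = 0.015 m³/s.
After input A: C = (66·8.1 + 0.015·1100) / 66.02 = 8.348 mg/L.
After input B: C = (66.02·8.348 + 0.67·386) / 66.69 = 12.14 mg/L.

12.1 mg/L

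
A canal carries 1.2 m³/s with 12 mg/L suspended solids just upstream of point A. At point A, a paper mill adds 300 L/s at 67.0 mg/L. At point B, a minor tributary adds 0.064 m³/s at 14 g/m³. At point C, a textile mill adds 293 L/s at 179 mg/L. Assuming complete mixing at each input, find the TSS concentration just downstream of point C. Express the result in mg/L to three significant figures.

47.3 mg/L

300 L/s = 0.3 m³/s.
After input A: C = (1.2·12 + 0.3·67) / 1.5 = 23 mg/L.
After input B: C = (1.5·23 + 0.064·14) / 1.564 = 22.63 mg/L.
293 L/s = 0.293 m³/s.
After input C: C = (1.564·22.63 + 0.293·179) / 1.857 = 47.3 mg/L.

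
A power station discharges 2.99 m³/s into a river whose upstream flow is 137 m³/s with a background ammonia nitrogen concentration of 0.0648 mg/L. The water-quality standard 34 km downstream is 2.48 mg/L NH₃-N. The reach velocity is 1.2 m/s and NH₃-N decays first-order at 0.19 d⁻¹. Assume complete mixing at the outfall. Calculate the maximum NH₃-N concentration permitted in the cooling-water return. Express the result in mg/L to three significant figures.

121 mg/L

Travel time to the compliance point: t = 3.4e+04/1.2 = 2.833e+04 s = 0.3279 d; decay factor exp(−0.19·0.3279) = 0.9396.
So the concentration just after mixing may be at most 2.48/0.9396 = 2.639 mg/L.
Mass balance: 2.639·140 = 2.99·Cₑ + 137·0.0648.
Cₑ = (369.5 − 8.878) / 2.99 = 120.6 mg/L.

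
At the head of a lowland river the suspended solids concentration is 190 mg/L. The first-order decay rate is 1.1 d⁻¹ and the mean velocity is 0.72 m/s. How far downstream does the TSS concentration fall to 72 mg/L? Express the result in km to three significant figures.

54.9 km

From C = C₀·e^(−kt), t = ln(C₀/C)/k = ln(190/72)/1.1 = 0.9704/1.1 = 0.8821 d.
Distance = v·t = 0.72 m/s × 7.622e+04 s = 5.488e+04 m = 54.88 km.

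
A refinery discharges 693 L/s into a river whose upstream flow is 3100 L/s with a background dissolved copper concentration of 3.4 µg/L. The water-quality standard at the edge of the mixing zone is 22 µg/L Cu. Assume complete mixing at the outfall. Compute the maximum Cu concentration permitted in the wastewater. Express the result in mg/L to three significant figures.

0.105 mg/L

693 L/s = 0.693 m³/s.
3100 L/s = 3.1 m³/s.
3.4 µg/L = 0.0034 mg/L.
22 µg/L = 0.022 mg/L.
Mass balance: 0.022·3.793 = 0.693·Cₑ + 3.1·0.0034.
Cₑ = (0.08345 − 0.01054) / 0.693 = 0.1052 mg/L.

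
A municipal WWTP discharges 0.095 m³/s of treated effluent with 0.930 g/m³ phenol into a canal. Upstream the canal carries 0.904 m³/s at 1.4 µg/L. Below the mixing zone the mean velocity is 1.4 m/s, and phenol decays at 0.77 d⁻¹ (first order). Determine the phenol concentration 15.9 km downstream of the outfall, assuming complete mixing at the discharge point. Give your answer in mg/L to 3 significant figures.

1.4 µg/L = 0.0014 mg/L.
After complete mixing, C₀ = (0.095·0.93 + 0.904·0.0014) / 0.999 = 0.08971 mg/L.
Travel time t = 1.59e+04 m / 1.4 m/s = 1.136e+04 s = 0.1314 d.
C = 0.08971·exp(−0.77·0.1314) = 0.08971·0.9037 = 0.08107 mg/L.

0.0811 mg/L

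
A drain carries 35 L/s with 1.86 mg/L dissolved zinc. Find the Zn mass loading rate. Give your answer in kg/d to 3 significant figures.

35 L/s = 0.035 m³/s.
Mass flux = Q·C = 0.035 m³/s × 1.86 g/m³ = 0.0651 g/s.
= 0.0651 g/s × 86.4 = 5.625 kg/d.

5.62 kg/d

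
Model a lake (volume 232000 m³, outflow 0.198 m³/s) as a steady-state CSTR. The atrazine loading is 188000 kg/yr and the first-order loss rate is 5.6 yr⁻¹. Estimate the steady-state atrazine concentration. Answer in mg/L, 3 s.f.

24.9 mg/L

Outflow Q = 0.198 m³/s × 3.156e+07 s/yr = 6.248e+06 m³/yr.
Steady-state CSTR mass balance: W = Q·C + k·V·C, so C = W/(Q + kV).
Q + kV = 6.248e+06 + 5.6·232000 = 7.548e+06 m³/yr.
C = 188000/7.548e+06 = 0.02491 kg/m³ = 24.91 mg/L.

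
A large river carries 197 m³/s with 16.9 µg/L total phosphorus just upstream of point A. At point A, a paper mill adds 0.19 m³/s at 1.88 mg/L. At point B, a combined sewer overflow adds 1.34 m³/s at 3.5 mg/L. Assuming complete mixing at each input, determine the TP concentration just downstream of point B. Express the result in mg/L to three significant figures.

16.9 µg/L = 0.0169 mg/L.
After input A: C = (197·0.0169 + 0.19·1.88) / 197.2 = 0.0187 mg/L.
After input B: C = (197.2·0.0187 + 1.34·3.5) / 198.5 = 0.04219 mg/L.

0.0422 mg/L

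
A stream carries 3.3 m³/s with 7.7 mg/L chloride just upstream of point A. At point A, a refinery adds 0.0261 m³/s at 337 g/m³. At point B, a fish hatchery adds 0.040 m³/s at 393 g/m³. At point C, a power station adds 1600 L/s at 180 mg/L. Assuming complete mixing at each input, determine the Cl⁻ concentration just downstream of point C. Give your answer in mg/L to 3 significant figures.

68.0 mg/L

After input A: C = (3.3·7.7 + 0.0261·337) / 3.326 = 10.28 mg/L.
After input B: C = (3.326·10.28 + 0.04·393) / 3.366 = 14.83 mg/L.
1600 L/s = 1.6 m³/s.
After input C: C = (3.366·14.83 + 1.6·180) / 4.966 = 68.05 mg/L.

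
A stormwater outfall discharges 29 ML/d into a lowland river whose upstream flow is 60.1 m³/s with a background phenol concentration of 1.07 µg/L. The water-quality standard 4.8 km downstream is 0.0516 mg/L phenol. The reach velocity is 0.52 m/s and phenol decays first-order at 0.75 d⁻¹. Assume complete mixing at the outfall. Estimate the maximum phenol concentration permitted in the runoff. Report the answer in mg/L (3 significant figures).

29 ML/d = 0.3356 m³/s.
1.07 µg/L = 0.00107 mg/L.
Travel time to the compliance point: t = 4800/0.52 = 9231 s = 0.1068 d; decay factor exp(−0.75·0.1068) = 0.923.
So the concentration just after mixing may be at most 0.0516/0.923 = 0.0559 mg/L.
Mass balance: 0.0559·60.44 = 0.3356·Cₑ + 60.1·0.00107.
Cₑ = (3.379 − 0.06431) / 0.3356 = 9.874 mg/L.

9.87 mg/L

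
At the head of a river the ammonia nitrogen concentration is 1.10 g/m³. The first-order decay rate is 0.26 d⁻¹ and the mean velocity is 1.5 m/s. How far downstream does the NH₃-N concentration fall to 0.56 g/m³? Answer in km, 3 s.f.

From C = C₀·e^(−kt), t = ln(C₀/C)/k = ln(1.10/0.56)/0.26 = 0.6751/0.26 = 2.597 d.
Distance = v·t = 1.5 m/s × 2.244e+05 s = 3.365e+05 m = 336.5 km.

337 km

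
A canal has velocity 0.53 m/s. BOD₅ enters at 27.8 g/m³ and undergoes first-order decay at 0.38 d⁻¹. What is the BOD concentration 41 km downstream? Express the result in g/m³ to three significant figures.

Travel time t = 41 km / 0.53 m/s = 4.1e+04/0.53 = 7.736e+04 s = 0.8954 d.
First-order decay: C = 27.8·exp(−0.38·0.8954) = 27.8·0.7116 = 19.78 g/m³.

19.8 g/m³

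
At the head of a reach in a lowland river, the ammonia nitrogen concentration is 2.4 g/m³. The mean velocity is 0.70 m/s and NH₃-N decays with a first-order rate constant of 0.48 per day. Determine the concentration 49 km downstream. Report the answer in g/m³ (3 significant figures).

Travel time t = 49 km / 0.70 m/s = 4.9e+04/0.70 = 7e+04 s = 0.8102 d.
First-order decay: C = 2.4·exp(−0.48·0.8102) = 2.4·0.6778 = 1.627 g/m³.

1.63 g/m³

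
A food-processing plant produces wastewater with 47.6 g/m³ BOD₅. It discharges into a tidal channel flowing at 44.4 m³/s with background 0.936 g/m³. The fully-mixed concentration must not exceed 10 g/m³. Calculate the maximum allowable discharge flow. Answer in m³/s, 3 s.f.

10.7 m³/s

Mass balance at complete mixing: C_std·(Q_w + Q_r) = Q_w·C_e + Q_r·C_b.
Rearranging, Q_w = Q_r·(C_std − C_b)/(C_e − C_std) = 44.4·(10 − 0.936) / (47.6 − 10) = 10.7 m³/s.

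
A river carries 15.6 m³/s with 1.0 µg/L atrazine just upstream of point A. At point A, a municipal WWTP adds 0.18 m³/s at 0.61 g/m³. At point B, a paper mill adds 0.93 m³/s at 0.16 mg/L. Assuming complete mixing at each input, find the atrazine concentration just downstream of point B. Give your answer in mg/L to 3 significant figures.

1.0 µg/L = 0.001 mg/L.
After input A: C = (15.6·0.001 + 0.18·0.61) / 15.78 = 0.007947 mg/L.
After input B: C = (15.78·0.007947 + 0.93·0.16) / 16.71 = 0.01641 mg/L.

0.0164 mg/L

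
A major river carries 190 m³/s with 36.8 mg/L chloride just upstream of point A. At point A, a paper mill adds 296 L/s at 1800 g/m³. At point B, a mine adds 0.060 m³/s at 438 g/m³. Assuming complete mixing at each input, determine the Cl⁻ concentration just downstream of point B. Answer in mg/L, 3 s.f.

39.7 mg/L

296 L/s = 0.296 m³/s.
After input A: C = (190·36.8 + 0.296·1800) / 190.3 = 39.54 mg/L.
After input B: C = (190.3·39.54 + 0.06·438) / 190.4 = 39.67 mg/L.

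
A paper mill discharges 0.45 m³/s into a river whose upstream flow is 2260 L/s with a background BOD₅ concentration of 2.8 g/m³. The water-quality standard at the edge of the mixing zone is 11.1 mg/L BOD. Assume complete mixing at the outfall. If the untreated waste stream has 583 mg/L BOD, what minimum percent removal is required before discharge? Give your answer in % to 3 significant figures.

2260 L/s = 2.26 m³/s.
Mass balance: 11.1·2.71 = 0.45·Cₑ + 2.26·2.8.
Cₑ = (30.08 − 6.328) / 0.45 = 52.78 mg/L.
Required removal = 1 − 52.78/583 = 90.95 %.

90.9 %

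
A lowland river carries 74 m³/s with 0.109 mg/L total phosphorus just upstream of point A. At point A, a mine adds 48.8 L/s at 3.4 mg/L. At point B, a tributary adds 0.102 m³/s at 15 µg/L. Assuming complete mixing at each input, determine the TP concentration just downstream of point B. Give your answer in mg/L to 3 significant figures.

0.111 mg/L

48.8 L/s = 0.0488 m³/s.
After input A: C = (74·0.109 + 0.0488·3.4) / 74.05 = 0.1112 mg/L.
15 µg/L = 0.015 mg/L.
After input B: C = (74.05·0.1112 + 0.102·0.015) / 74.15 = 0.111 mg/L.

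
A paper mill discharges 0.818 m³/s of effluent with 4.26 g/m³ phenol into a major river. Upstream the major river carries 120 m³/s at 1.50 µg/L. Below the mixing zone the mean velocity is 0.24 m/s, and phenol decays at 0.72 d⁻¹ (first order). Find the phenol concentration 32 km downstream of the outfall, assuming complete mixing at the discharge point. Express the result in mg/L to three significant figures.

1.50 µg/L = 0.0015 mg/L.
After complete mixing, C₀ = (0.818·4.26 + 120·0.0015) / 120.8 = 0.03033 mg/L.
Travel time t = 3.2e+04 m / 0.24 m/s = 1.333e+05 s = 1.543 d.
C = 0.03033·exp(−0.72·1.543) = 0.03033·0.3292 = 0.009985 mg/L.

0.00999 mg/L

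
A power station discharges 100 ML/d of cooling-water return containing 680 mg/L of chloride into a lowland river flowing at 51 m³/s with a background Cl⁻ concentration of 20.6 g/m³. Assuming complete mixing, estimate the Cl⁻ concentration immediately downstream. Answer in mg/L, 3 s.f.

35.2 mg/L

100 ML/d = 1.157 m³/s.
Conservation of mass across the mixing zone: C = (1.157·680 + 51·20.6) / (1.157 + 51) = 1838/52.16 = 35.23 mg/L.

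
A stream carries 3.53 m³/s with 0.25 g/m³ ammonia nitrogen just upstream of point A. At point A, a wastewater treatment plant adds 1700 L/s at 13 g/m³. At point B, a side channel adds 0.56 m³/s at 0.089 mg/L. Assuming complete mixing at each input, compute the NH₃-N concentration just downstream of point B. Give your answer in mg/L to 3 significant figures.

1700 L/s = 1.7 m³/s.
After input A: C = (3.53·0.25 + 1.7·13) / 5.23 = 4.394 mg/L.
After input B: C = (5.23·4.394 + 0.56·0.089) / 5.79 = 3.978 mg/L.

3.98 mg/L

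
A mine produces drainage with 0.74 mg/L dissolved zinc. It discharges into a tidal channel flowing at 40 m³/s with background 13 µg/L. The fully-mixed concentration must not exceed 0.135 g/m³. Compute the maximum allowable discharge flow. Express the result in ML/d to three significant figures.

697 ML/d

13 µg/L = 0.013 mg/L.
Mass balance at complete mixing: C_std·(Q_w + Q_r) = Q_w·C_e + Q_r·C_b.
Rearranging, Q_w = Q_r·(C_std − C_b)/(C_e − C_std) = 40·(0.135 − 0.013) / (0.74 − 0.135) = 8.066 m³/s.
= 696.9 ML/d.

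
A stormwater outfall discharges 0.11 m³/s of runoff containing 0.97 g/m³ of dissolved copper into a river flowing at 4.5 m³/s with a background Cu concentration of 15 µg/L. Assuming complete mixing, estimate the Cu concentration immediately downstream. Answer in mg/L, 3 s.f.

15 µg/L = 0.015 mg/L.
Flow-weighted mixing gives C = (0.11·0.97 + 4.5·0.015) / (0.11 + 4.5) = 0.1742/4.61 = 0.03779 mg/L.

0.0378 mg/L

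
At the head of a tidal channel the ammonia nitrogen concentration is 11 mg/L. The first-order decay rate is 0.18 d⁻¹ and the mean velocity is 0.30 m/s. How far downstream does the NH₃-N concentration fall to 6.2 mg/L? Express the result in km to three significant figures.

82.6 km

From C = C₀·e^(−kt), t = ln(C₀/C)/k = ln(11/6.2)/0.18 = 0.5733/0.18 = 3.185 d.
Distance = v·t = 0.30 m/s × 2.752e+05 s = 8.256e+04 m = 82.56 km.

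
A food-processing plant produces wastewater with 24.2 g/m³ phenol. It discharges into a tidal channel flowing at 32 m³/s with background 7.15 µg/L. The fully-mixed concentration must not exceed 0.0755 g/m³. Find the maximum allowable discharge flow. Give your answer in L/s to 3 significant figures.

7.15 µg/L = 0.00715 mg/L.
Mass balance at complete mixing: C_std·(Q_w + Q_r) = Q_w·C_e + Q_r·C_b.
Rearranging, Q_w = Q_r·(C_std − C_b)/(C_e − C_std) = 32·(0.0755 − 0.00715) / (24.2 − 0.0755) = 0.09066 m³/s.
= 90.66 L/s.

90.7 L/s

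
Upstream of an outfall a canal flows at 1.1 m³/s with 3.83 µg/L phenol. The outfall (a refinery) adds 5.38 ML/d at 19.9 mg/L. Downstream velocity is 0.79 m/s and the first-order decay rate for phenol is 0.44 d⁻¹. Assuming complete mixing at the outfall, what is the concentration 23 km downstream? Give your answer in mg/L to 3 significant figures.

0.922 mg/L

5.38 ML/d = 0.06227 m³/s.
3.83 µg/L = 0.00383 mg/L.
After complete mixing, C₀ = (0.06227·19.9 + 1.1·0.00383) / 1.162 = 1.07 mg/L.
Travel time t = 2.3e+04 m / 0.79 m/s = 2.911e+04 s = 0.337 d.
C = 1.07·exp(−0.44·0.337) = 1.07·0.8622 = 0.9224 mg/L.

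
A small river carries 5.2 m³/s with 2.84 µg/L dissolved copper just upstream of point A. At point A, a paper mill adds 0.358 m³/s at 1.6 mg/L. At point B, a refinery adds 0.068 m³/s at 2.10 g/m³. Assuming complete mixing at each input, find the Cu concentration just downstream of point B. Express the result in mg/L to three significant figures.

0.130 mg/L

2.84 µg/L = 0.00284 mg/L.
After input A: C = (5.2·0.00284 + 0.358·1.6) / 5.558 = 0.1057 mg/L.
After input B: C = (5.558·0.1057 + 0.068·2.1) / 5.626 = 0.1298 mg/L.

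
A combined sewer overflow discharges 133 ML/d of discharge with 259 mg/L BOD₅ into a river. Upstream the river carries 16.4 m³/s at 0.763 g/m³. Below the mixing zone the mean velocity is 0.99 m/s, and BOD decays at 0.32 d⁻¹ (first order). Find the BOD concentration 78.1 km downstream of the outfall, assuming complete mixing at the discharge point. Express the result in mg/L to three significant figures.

17.1 mg/L

133 ML/d = 1.539 m³/s.
After complete mixing, C₀ = (1.539·259 + 16.4·0.763) / 17.94 = 22.92 mg/L.
Travel time t = 7.81e+04 m / 0.99 m/s = 7.889e+04 s = 0.9131 d.
C = 22.92·exp(−0.32·0.9131) = 22.92·0.7466 = 17.11 mg/L.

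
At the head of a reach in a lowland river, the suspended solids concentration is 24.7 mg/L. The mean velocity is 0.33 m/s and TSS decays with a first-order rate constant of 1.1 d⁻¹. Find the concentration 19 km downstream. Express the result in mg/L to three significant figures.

11.9 mg/L

Travel time t = 19 km / 0.33 m/s = 1.9e+04/0.33 = 5.758e+04 s = 0.6664 d.
First-order decay: C = 24.7·exp(−1.1·0.6664) = 24.7·0.4805 = 11.87 mg/L.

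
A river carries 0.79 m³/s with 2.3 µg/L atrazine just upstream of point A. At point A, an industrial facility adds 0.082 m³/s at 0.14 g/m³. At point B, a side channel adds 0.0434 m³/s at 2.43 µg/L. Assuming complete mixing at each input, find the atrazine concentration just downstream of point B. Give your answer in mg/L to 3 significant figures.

2.3 µg/L = 0.0023 mg/L.
After input A: C = (0.79·0.0023 + 0.082·0.14) / 0.872 = 0.01525 mg/L.
2.43 µg/L = 0.00243 mg/L.
After input B: C = (0.872·0.01525 + 0.0434·0.00243) / 0.9154 = 0.01464 mg/L.

0.0146 mg/L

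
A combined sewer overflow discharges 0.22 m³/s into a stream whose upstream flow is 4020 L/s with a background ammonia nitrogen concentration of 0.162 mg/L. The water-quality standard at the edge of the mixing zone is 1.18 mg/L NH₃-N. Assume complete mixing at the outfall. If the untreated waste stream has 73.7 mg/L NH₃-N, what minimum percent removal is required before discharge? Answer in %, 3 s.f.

4020 L/s = 4.02 m³/s.
Mass balance: 1.18·4.24 = 0.22·Cₑ + 4.02·0.162.
Cₑ = (5.003 − 0.6512) / 0.22 = 19.78 mg/L.
Required removal = 1 − 19.78/73.7 = 73.16 %.

73.2 %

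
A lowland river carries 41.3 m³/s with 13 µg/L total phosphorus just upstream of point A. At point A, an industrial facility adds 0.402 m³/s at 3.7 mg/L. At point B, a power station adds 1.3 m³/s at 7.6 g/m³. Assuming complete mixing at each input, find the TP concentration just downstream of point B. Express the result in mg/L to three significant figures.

0.277 mg/L

13 µg/L = 0.013 mg/L.
After input A: C = (41.3·0.013 + 0.402·3.7) / 41.7 = 0.04854 mg/L.
After input B: C = (41.7·0.04854 + 1.3·7.6) / 43 = 0.2768 mg/L.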